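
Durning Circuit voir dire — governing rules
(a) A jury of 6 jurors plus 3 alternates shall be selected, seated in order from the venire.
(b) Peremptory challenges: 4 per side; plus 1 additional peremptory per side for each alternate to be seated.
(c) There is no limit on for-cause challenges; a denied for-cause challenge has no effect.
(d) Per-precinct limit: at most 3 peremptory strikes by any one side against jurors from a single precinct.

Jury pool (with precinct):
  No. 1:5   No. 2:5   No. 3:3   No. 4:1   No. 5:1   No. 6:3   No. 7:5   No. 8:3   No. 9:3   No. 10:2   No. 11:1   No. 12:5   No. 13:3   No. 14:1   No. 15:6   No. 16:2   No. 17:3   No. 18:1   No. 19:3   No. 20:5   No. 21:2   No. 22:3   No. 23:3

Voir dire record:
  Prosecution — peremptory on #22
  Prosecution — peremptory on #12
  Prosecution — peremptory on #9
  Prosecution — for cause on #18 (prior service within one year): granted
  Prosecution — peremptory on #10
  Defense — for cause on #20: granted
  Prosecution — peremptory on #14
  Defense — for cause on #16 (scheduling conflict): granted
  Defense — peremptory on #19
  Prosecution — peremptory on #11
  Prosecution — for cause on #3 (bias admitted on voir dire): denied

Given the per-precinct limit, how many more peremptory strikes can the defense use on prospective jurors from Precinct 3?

Defense peremptories so far: #19 — 1 of 7 used, 6 left overall.
Against Precinct 3: #19 — 1 used; per-precinct cap 3 leaves 2.
Binding limit: min(6, 2) = 2.

2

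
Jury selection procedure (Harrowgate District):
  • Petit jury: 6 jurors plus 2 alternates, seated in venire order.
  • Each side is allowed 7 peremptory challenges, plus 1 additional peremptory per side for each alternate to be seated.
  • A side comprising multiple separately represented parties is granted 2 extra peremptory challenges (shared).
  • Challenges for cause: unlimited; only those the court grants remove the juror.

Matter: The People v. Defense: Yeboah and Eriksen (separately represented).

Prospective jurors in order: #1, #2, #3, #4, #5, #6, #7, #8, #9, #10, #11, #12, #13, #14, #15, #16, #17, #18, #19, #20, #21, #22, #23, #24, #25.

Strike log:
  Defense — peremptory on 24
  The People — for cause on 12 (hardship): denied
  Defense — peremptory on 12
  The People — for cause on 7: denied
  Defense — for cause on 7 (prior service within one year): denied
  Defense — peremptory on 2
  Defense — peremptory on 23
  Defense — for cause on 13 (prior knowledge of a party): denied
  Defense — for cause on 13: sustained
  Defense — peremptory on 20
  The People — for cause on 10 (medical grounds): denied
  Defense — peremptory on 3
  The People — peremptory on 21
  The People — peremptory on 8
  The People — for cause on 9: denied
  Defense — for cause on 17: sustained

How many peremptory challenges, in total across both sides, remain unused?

12

The People allotment: 7 base + 1 × 2 alternates = 9. Defense allotment: 7 base + 1 × 2 alternates + 2 multi-party = 11.
The People peremptories used: #21, #8 — 2 (for-cause on #12, #7, #10, #9 don't count).
Defense peremptories used: #24, #12, #2, #23, #20, #3 — 6 (for-cause on #7, #13, #13, #17 don't count).
Remaining: (9 − 2) + (11 − 6) = 12.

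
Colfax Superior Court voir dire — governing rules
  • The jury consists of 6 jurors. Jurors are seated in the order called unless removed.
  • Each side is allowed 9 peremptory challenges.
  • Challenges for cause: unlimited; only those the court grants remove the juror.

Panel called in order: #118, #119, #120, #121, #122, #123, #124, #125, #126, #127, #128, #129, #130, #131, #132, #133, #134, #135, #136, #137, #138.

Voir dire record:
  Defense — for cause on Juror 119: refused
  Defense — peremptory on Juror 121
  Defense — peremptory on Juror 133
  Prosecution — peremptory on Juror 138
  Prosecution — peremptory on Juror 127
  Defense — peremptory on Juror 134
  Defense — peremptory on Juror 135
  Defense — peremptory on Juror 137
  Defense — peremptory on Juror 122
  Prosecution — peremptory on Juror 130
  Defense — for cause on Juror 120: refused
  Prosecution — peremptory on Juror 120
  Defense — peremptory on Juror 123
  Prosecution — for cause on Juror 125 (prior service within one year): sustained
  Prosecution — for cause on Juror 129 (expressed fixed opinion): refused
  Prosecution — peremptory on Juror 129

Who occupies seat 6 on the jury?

Removed: #120, #121, #122, #123, #125, #127, #129, #130, #133, #134, #135, #137, #138. (#119 stays — for-cause denied.)
Filling seats in venire order through position 6: #118, #119, #124, #126, #128, #131.
So seat 6 is #131.

131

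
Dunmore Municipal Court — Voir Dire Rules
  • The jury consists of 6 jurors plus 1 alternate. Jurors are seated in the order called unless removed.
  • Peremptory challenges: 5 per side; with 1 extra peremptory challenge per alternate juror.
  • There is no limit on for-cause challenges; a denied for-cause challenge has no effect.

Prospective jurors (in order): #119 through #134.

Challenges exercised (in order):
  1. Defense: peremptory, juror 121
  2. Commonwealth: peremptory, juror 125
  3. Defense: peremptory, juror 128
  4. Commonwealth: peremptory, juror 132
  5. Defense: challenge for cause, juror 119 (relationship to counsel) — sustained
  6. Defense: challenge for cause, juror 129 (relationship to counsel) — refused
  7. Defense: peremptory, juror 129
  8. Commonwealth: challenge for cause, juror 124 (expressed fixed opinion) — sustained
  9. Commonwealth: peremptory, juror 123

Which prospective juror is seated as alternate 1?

Removed: #119, #121, #123, #124, #125, #128, #129, #132.
Seating in order: seats 1–6 → #120, #122, #126, #127, #130, #131; alternates → #133.
So alternate 1 is #133.

133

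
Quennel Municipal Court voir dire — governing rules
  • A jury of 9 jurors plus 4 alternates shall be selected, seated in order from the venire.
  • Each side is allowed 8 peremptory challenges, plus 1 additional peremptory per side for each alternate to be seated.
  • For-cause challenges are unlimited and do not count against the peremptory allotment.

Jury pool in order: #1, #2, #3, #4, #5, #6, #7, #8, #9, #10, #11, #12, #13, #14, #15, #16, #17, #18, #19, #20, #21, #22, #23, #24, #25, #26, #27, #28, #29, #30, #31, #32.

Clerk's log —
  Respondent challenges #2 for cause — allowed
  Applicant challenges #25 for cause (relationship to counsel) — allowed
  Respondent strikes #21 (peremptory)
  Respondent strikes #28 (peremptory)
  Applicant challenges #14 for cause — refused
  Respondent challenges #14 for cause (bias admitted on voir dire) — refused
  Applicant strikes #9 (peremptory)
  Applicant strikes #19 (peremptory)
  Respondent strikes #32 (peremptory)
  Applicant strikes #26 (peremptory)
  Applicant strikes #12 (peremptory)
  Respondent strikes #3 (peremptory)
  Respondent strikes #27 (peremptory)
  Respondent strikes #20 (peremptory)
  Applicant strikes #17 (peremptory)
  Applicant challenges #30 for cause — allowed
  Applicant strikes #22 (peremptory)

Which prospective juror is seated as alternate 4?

Removed: #2, #3, #9, #12, #17, #19, #20, #21, #22, #25, #26, #27, #28, #30, #32. (#14 stays — for-cause denied.)
Seating in order: seats 1–9 → #1, #4, #5, #6, #7, #8, #10, #11, #13; alternates → #14, #15, #16, #18.
So alternate 4 is #18.

18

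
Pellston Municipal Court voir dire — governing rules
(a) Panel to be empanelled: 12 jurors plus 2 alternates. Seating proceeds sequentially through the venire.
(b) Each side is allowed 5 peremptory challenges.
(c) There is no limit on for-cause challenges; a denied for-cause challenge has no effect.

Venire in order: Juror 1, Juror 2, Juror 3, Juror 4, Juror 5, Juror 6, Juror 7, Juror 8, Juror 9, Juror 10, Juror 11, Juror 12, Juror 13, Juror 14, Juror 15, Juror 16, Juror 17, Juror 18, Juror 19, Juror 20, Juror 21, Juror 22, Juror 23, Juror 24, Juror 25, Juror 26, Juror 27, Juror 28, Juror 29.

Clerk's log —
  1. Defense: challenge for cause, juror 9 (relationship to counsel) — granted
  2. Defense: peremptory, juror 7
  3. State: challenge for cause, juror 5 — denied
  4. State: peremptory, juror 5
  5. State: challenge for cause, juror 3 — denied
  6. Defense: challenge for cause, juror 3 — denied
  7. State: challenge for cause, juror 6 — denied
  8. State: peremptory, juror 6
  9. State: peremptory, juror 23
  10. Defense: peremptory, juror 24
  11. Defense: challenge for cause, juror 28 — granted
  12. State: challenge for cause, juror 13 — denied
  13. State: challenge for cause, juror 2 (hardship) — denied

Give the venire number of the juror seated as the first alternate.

Removed: #5, #6, #7, #9, #23, #24, #28. (#2, #3, #13 stay — for-cause denied.)
Seating in order: seats 1–12 → #1, #2, #3, #4, #8, #10, #11, #12, #13, #14, #15, #16; alternates → #17, #18.
So alternate 1 is #17.

17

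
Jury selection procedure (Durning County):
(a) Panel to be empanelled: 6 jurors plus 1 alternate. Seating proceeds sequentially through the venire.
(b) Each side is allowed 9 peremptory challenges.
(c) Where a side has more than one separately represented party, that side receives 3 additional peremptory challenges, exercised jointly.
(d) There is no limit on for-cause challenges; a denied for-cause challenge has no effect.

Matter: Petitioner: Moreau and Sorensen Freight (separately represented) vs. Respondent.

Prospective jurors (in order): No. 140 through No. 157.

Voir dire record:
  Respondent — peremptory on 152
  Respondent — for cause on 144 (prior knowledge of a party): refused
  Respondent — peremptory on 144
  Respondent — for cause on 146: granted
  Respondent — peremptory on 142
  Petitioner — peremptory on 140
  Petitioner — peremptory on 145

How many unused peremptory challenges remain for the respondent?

6

Respondent allotment: 9.
Respondent peremptories used: #152, #144, #142 — 3 (for-cause on #144, #146 don't count).
Remaining: 9 − 3 = 6.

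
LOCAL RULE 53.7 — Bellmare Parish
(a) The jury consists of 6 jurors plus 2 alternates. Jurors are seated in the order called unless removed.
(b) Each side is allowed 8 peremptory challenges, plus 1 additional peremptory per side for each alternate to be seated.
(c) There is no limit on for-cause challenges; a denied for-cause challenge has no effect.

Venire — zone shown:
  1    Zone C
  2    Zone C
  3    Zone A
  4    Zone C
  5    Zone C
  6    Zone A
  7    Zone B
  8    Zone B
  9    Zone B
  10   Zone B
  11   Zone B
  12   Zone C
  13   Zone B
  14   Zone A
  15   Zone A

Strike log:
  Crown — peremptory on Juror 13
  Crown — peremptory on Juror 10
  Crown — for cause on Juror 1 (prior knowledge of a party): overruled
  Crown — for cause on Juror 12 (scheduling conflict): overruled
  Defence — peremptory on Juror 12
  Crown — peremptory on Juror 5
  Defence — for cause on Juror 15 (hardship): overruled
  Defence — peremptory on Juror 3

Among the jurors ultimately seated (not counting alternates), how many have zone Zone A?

Removed: #3, #5, #10, #12, #13.
Seated jurors 1–6: #1, #2, #4, #6, #7, #8 (alternates #9, #11 not counted).
Of those, in Zone A: #6 → 1.

1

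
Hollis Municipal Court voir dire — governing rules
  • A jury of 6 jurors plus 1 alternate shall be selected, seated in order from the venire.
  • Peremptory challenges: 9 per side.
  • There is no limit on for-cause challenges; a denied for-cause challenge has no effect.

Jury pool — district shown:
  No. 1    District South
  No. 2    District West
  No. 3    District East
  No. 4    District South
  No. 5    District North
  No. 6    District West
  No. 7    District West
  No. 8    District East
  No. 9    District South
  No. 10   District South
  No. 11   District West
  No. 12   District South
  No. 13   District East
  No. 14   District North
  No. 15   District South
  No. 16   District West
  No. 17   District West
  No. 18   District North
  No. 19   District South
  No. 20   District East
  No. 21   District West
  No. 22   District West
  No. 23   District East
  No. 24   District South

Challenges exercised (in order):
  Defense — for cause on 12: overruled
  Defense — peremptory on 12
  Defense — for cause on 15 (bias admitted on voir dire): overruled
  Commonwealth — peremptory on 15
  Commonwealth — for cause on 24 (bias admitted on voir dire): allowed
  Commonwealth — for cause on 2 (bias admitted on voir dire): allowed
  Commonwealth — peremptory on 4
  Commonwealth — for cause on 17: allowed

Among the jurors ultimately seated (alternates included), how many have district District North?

Removed: #2, #4, #12, #15, #17, #24.
Seated (7 incl. alternates): #1, #3, #5, #6, #7, #8, #9.
Of those, in District North: #5 → 1.

1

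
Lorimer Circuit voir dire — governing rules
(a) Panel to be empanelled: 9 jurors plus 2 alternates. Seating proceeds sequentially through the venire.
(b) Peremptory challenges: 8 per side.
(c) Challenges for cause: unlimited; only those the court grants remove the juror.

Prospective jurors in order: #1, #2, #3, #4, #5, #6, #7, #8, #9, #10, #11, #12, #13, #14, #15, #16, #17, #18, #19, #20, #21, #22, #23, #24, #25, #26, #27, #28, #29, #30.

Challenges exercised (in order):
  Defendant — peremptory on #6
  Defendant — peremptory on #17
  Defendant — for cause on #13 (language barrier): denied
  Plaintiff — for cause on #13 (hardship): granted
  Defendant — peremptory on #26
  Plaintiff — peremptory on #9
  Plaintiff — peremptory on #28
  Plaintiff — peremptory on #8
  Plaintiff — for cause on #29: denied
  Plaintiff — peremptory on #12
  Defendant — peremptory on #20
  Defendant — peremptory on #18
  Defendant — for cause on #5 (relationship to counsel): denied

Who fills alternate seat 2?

Removed: #6, #8, #9, #12, #13, #17, #18, #20, #26, #28. (#5, #29 stay — for-cause denied.)
Seating in order: seats 1–9 → #1, #2, #3, #4, #5, #7, #10, #11, #14; alternates → #15, #16.
So alternate 2 is #16.

16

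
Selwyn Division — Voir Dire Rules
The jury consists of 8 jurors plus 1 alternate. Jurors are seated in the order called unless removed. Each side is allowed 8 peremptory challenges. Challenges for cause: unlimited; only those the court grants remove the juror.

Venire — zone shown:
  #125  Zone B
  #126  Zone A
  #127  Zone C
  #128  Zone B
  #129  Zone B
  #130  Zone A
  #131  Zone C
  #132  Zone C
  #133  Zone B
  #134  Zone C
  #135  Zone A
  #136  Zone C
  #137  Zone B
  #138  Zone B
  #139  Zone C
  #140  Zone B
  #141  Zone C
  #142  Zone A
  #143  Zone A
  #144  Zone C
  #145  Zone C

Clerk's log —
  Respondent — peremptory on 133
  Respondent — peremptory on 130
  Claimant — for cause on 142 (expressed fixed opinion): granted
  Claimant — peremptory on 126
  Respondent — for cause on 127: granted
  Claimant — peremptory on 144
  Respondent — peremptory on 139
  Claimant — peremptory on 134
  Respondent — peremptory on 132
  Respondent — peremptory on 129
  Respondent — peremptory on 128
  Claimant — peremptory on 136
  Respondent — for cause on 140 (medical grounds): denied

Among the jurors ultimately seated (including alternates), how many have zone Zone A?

Removed: #126, #127, #128, #129, #130, #132, #133, #134, #136, #139, #142, #144.
Seated (9 incl. alternates): #125, #131, #135, #137, #138, #140, #141, #143, #145.
Of those, in Zone A: #135, #143 → 2.

2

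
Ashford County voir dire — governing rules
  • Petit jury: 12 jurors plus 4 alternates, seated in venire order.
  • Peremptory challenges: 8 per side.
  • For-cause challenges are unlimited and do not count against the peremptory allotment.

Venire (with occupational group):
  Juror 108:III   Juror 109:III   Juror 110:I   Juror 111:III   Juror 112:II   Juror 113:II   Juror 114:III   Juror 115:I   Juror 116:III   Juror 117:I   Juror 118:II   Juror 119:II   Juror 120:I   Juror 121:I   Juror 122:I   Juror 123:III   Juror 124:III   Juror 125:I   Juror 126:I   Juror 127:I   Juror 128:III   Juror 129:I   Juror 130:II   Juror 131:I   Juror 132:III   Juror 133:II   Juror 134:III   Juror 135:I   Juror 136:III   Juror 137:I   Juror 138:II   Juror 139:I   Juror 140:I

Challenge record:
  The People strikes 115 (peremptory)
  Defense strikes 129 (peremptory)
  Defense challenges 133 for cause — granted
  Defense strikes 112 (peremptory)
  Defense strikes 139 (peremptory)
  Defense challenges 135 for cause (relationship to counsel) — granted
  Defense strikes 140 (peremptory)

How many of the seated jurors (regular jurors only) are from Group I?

Removed: #112, #115, #129, #133, #135, #139, #140.
Seated jurors 1–12: #108, #109, #110, #111, #113, #114, #116, #117, #118, #119, #120, #121 (alternates #122, #123, #124, #125 not counted).
Of those, in Group I: #110, #117, #120, #121 → 4.

4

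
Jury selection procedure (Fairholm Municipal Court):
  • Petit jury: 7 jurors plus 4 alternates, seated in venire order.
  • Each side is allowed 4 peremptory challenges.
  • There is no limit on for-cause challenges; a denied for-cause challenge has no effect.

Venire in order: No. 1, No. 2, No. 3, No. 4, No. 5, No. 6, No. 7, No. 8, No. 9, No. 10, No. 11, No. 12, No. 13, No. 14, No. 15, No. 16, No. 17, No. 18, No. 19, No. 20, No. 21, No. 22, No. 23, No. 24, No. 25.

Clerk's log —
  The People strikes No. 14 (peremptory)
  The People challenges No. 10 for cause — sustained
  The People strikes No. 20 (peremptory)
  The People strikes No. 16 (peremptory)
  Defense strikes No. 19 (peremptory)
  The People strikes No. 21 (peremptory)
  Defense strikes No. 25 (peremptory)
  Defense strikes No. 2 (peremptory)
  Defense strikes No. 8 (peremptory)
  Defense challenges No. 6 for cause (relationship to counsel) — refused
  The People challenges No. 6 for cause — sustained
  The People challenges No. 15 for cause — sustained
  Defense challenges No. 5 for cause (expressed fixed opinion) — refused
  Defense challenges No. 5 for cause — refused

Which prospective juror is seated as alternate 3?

17

Removed: #2, #6, #8, #10, #14, #15, #16, #19, #20, #21, #25. (#5 stays — for-cause denied.)
Filling seats in venire order through position 10: #1, #3, #4, #5, #7, #9, #11, #12, #13, #17.
So alternate 3 is #17.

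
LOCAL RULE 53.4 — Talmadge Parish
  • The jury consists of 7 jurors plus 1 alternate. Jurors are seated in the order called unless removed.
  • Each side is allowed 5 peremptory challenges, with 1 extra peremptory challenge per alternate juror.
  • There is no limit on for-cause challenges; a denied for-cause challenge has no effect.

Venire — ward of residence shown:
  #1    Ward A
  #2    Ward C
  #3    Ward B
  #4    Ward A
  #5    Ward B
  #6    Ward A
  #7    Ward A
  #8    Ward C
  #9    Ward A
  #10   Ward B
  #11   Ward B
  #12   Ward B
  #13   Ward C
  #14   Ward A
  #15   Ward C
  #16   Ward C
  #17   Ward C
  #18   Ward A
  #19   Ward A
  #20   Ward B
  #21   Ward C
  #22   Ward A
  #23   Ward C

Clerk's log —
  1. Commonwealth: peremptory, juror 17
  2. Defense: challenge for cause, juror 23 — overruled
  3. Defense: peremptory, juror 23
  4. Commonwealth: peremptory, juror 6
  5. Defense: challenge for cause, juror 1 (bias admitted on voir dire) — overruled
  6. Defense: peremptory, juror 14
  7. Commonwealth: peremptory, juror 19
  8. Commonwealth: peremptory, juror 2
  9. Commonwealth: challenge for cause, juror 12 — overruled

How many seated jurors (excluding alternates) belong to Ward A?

4

Removed: #2, #6, #14, #17, #19, #23.
Seated jurors 1–7: #1, #3, #4, #5, #7, #8, #9 (alternates #10 not counted).
Of those, in Ward A: #1, #4, #7, #9 → 4.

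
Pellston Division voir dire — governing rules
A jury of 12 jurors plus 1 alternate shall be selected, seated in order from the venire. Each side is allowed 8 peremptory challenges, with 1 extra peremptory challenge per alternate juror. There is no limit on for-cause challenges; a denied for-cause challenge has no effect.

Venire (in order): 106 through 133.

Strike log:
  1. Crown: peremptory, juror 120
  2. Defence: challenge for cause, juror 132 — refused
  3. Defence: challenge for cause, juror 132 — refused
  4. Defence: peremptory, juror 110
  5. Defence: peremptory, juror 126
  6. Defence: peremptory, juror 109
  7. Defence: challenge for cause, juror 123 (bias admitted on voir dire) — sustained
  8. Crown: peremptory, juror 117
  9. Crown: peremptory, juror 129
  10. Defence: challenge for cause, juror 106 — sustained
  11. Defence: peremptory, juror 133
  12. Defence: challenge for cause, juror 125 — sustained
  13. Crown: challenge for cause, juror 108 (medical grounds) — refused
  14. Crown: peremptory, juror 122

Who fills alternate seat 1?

127

Removed: #106, #109, #110, #117, #120, #122, #123, #125, #126, #129, #133. (#108, #132 stay — for-cause denied.)
Seating in order: seats 1–12 → #107, #108, #111, #112, #113, #114, #115, #116, #118, #119, #121, #124; alternates → #127.
So alternate 1 is #127.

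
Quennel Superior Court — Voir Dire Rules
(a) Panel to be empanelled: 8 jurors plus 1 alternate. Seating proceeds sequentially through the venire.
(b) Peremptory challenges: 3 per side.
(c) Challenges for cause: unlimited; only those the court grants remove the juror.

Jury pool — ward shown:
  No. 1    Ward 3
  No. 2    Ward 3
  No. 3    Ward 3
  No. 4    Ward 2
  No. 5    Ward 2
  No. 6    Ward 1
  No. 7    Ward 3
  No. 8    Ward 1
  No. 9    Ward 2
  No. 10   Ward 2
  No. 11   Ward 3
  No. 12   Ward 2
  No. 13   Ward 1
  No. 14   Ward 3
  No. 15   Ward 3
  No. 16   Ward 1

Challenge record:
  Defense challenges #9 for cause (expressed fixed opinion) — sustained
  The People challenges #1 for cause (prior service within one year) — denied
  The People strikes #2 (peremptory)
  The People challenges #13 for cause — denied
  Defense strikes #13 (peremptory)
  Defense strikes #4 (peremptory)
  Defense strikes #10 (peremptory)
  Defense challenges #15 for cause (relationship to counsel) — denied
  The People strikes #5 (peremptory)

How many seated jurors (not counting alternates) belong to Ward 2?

Removed: #2, #4, #5, #9, #10, #13.
Seated jurors 1–8: #1, #3, #6, #7, #8, #11, #12, #14 (alternates #15 not counted).
Of those, in Ward 2: #12 → 1.

1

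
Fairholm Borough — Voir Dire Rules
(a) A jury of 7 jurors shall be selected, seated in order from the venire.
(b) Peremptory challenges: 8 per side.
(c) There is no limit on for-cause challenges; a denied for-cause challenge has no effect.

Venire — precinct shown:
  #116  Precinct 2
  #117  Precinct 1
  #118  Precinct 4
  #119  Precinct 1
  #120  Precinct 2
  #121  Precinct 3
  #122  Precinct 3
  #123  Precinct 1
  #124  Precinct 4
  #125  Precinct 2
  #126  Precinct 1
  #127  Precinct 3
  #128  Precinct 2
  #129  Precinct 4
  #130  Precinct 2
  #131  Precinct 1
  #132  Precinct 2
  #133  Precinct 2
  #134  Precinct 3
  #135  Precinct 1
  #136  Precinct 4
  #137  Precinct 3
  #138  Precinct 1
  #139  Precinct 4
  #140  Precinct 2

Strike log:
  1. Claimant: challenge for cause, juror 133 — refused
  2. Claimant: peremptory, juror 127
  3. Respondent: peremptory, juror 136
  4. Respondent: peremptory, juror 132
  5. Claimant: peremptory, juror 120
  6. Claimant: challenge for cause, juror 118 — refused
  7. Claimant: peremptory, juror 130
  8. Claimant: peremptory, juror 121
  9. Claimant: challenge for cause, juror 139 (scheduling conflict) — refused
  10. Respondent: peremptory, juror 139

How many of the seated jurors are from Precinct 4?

2

Removed: #120, #121, #127, #130, #132, #136, #139.
Seated jurors 1–7: #116, #117, #118, #119, #122, #123, #124.
Of those, in Precinct 4: #118, #124 → 2.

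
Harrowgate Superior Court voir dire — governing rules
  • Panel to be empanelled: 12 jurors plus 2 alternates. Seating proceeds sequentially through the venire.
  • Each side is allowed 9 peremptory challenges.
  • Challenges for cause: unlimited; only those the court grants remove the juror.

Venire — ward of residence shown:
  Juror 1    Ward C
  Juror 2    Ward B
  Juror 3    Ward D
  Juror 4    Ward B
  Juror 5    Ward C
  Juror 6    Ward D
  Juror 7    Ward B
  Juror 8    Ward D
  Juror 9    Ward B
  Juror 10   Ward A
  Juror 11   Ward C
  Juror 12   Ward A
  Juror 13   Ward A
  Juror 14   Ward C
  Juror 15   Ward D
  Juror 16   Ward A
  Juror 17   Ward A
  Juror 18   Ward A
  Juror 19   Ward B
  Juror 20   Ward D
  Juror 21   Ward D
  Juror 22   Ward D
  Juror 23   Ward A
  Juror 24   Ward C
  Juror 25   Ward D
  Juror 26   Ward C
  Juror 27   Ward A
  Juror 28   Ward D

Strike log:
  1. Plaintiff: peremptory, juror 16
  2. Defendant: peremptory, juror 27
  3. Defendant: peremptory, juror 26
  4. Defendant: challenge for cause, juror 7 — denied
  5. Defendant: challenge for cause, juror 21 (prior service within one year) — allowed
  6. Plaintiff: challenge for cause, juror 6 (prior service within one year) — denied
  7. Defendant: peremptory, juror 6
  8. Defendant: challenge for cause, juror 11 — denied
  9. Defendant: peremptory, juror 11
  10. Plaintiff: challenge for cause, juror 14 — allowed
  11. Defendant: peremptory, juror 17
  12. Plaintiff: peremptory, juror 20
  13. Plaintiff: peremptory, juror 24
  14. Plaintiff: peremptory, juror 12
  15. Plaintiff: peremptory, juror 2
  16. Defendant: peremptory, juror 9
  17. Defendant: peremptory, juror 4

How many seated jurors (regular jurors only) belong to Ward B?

Removed: #2, #4, #6, #9, #11, #12, #14, #16, #17, #20, #21, #24, #26, #27.
Seated jurors 1–12: #1, #3, #5, #7, #8, #10, #13, #15, #18, #19, #22, #23 (alternates #25, #28 not counted).
Of those, in Ward B: #7, #19 → 2.

2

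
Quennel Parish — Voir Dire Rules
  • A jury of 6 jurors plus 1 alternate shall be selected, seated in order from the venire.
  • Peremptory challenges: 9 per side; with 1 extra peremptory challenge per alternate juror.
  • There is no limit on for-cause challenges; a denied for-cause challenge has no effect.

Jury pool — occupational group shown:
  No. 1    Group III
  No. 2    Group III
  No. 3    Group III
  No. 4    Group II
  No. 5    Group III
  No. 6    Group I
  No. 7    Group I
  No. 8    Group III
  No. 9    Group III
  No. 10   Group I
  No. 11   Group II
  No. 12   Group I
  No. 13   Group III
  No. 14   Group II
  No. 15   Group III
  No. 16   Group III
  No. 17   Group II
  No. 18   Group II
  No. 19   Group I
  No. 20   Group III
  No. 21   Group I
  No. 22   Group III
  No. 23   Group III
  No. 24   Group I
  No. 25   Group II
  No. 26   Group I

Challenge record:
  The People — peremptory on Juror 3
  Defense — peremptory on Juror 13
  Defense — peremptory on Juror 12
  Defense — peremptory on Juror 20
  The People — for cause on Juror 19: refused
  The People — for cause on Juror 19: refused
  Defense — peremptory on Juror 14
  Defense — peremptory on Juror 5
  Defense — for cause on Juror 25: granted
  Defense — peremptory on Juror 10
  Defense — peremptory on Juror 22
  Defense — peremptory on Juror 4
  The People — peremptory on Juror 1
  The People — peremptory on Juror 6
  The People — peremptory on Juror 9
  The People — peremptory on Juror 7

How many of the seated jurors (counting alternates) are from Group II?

3

Removed: #1, #3, #4, #5, #6, #7, #9, #10, #12, #13, #14, #20, #22, #25.
Seated (7 incl. alternates): #2, #8, #11, #15, #16, #17, #18.
Of those, in Group II: #11, #17, #18 → 3.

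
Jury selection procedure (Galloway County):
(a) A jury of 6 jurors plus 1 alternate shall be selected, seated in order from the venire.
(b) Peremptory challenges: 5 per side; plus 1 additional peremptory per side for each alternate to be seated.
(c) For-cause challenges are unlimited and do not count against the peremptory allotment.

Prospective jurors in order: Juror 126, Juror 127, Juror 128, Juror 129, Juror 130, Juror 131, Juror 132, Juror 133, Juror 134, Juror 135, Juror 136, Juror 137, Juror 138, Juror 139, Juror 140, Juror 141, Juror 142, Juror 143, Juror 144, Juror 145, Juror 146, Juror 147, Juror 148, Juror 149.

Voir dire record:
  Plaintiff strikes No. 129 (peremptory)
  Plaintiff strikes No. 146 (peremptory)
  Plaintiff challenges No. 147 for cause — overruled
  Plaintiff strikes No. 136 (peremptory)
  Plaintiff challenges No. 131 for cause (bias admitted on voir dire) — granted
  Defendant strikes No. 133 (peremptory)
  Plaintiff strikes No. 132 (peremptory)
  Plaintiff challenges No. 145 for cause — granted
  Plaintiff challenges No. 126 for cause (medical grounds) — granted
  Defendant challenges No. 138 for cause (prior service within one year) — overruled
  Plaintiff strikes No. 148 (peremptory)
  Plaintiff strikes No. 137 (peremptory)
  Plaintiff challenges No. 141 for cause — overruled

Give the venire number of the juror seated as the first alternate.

139

Removed: #126, #129, #131, #132, #133, #136, #137, #145, #146, #148. (#138, #141, #147 stay — for-cause denied.)
Seating in order: seats 1–6 → #127, #128, #130, #134, #135, #138; alternates → #139.
So alternate 1 is #139.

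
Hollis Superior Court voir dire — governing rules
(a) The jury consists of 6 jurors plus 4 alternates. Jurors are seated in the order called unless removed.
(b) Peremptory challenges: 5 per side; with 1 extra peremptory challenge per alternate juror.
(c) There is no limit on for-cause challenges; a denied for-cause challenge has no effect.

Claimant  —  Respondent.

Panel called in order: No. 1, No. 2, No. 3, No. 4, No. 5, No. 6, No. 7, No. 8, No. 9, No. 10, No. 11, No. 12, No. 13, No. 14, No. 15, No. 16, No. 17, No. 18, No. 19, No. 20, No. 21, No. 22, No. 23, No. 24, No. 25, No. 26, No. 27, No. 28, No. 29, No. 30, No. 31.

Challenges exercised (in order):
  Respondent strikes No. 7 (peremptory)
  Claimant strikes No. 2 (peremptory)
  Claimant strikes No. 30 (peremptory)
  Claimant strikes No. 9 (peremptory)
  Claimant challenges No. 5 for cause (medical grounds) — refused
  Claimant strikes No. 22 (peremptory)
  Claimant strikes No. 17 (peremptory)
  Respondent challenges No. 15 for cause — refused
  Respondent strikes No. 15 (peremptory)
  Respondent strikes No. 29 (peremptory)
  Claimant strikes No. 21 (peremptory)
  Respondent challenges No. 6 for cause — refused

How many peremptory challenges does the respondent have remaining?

Respondent allotment: 5 base + 1 × 4 alternates = 9.
Respondent peremptories used: #7, #15, #29 — 3 (for-cause on #15, #6 don't count).
Remaining: 9 − 3 = 6.

6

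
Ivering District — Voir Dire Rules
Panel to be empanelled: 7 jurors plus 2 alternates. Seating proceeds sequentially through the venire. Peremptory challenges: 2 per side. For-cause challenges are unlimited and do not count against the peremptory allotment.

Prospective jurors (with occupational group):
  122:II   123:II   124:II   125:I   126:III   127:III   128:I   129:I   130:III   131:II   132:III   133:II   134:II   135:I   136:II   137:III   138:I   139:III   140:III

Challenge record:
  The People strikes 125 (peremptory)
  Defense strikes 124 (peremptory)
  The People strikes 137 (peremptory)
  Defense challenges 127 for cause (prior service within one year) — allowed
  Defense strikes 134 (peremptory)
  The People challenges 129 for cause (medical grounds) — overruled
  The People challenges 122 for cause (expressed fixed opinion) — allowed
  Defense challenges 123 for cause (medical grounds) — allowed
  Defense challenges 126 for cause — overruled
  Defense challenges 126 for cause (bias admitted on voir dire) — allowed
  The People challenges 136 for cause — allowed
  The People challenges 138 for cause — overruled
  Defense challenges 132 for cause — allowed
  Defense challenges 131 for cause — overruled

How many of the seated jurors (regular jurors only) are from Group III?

1

Removed: #122, #123, #124, #125, #126, #127, #132, #134, #136, #137.
Seated jurors 1–7: #128, #129, #130, #131, #133, #135, #138 (alternates #139, #140 not counted).
Of those, in Group III: #130 → 1.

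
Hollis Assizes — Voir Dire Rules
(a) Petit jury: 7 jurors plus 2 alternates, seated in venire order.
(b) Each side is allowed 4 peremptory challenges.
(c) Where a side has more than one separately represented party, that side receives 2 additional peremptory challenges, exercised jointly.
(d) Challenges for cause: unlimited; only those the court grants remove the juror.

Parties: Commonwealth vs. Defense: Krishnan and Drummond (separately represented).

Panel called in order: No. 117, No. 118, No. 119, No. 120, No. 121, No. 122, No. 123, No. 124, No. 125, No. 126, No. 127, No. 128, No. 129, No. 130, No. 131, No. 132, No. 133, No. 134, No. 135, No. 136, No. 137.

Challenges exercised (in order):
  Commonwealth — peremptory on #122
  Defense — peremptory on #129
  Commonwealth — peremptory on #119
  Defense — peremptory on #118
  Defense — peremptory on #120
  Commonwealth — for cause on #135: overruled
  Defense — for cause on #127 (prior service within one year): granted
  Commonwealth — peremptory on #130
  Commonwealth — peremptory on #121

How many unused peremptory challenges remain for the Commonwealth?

Commonwealth allotment: 4.
Commonwealth peremptories used: #122, #119, #130, #121 — 4 (the for-cause on #135 doesn't count).
Remaining: 4 − 4 = 0.

0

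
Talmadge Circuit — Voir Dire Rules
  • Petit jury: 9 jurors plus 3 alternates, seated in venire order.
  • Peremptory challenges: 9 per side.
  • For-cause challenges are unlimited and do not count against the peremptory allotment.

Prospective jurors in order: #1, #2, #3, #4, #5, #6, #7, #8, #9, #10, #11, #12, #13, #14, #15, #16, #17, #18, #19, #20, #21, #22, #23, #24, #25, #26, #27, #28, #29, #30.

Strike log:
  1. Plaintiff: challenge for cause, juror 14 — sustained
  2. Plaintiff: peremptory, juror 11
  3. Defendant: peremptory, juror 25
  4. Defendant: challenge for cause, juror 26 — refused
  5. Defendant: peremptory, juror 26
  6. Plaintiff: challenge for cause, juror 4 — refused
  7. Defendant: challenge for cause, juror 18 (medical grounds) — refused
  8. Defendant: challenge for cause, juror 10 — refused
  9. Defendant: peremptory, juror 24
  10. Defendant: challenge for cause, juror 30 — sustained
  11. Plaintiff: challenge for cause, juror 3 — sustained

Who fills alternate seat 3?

Removed: #3, #11, #14, #24, #25, #26, #30. (#4, #10, #18 stay — for-cause denied.)
Seating in order: seats 1–9 → #1, #2, #4, #5, #6, #7, #8, #9, #10; alternates → #12, #13, #15.
So alternate 3 is #15.

15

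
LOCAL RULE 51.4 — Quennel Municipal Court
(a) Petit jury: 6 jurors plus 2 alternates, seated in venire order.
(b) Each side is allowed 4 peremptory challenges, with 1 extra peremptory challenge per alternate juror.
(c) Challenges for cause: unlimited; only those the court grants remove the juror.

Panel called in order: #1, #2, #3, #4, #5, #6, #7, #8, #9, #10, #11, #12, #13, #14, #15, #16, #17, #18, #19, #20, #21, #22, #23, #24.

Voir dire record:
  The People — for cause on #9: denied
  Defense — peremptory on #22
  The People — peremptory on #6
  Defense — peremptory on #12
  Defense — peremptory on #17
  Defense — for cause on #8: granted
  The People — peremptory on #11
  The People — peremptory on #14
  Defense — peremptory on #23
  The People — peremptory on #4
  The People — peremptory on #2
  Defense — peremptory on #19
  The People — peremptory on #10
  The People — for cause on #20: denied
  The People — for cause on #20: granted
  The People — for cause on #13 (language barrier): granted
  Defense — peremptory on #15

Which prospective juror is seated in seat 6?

16

Removed: #2, #4, #6, #8, #10, #11, #12, #13, #14, #15, #17, #19, #20, #22, #23. (#9 stays — for-cause denied.)
Seating in order: seats 1–6 → #1, #3, #5, #7, #9, #16; alternates → #18, #21.
So seat 6 is #16.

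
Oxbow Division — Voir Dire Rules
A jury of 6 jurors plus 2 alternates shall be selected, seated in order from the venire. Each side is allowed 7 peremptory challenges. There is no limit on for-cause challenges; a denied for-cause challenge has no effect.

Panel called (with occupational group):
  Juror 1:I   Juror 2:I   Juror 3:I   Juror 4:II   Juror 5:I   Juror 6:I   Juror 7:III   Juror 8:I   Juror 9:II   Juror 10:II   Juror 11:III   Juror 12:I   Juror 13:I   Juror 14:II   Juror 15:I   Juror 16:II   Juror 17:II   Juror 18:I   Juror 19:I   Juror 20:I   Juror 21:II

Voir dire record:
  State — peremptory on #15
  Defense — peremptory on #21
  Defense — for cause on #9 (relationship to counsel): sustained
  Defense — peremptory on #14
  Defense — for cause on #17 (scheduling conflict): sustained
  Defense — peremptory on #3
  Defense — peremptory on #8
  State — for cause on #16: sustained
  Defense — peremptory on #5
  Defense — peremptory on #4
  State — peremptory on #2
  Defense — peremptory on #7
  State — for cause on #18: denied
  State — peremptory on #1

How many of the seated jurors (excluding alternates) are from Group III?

1

Removed: #1, #2, #3, #4, #5, #7, #8, #9, #14, #15, #16, #17, #21.
Seated jurors 1–6: #6, #10, #11, #12, #13, #18 (alternates #19, #20 not counted).
Of those, in Group III: #11 → 1.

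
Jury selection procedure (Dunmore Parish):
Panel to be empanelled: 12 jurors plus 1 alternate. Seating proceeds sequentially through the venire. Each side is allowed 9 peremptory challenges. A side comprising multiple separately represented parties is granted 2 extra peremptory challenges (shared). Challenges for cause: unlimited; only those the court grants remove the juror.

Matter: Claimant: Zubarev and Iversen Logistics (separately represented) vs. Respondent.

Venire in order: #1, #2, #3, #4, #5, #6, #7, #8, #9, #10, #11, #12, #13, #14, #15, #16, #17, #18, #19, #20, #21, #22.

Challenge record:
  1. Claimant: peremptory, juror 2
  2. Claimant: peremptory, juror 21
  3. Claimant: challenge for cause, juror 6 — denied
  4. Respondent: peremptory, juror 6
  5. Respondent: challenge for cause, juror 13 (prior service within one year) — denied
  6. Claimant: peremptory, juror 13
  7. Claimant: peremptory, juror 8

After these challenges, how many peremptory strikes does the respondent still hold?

Respondent allotment: 9.
Respondent peremptories used: #6 — 1 (the for-cause on #13 doesn't count).
Remaining: 9 − 1 = 8.

8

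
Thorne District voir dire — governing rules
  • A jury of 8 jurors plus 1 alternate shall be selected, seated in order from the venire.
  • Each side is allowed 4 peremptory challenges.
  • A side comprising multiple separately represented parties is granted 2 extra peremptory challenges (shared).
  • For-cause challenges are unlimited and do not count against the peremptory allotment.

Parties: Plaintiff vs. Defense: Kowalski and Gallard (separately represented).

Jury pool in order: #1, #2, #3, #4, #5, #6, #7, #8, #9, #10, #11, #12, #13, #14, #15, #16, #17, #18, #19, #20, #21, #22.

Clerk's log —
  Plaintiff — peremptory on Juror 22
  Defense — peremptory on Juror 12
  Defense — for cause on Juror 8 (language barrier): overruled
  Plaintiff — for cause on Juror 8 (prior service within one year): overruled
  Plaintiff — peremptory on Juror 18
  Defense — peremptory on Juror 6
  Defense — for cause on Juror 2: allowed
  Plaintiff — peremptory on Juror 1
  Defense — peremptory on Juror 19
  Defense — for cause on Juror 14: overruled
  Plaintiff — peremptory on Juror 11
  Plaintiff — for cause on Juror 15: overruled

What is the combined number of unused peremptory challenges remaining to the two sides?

Plaintiff allotment: 4. Defense allotment: 4 base + 2 multi-party = 6.
Plaintiff peremptories used: #22, #18, #1, #11 — 4 (for-cause on #8, #15 don't count).
Defense peremptories used: #12, #6, #19 — 3 (for-cause on #8, #2, #14 don't count).
Remaining: (4 − 4) + (6 − 3) = 3.

3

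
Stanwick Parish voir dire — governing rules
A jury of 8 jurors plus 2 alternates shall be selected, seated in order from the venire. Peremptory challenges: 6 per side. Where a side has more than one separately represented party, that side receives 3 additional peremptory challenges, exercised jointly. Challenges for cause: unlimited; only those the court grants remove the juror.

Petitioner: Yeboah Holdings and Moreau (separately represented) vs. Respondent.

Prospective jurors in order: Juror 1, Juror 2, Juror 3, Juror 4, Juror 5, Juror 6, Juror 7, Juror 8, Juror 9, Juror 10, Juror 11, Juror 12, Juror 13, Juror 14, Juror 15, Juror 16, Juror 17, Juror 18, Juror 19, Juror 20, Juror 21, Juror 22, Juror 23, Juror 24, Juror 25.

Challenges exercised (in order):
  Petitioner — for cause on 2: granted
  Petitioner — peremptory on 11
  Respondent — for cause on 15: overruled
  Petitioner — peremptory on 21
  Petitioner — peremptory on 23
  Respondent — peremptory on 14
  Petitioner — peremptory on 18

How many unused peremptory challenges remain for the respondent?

5

Respondent allotment: 6.
Respondent peremptories used: #14 — 1 (the for-cause on #15 doesn't count).
Remaining: 6 − 1 = 5.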